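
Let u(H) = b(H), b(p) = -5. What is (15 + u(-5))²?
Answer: 100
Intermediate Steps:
u(H) = -5
(15 + u(-5))² = (15 - 5)² = 10² = 100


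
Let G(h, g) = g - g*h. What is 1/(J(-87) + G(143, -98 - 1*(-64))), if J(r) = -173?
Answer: 1/4655 ≈ 0.00021482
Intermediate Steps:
G(h, g) = g - g*h
1/(J(-87) + G(143, -98 - 1*(-64))) = 1/(-173 + (-98 - 1*(-64))*(1 - 1*143)) = 1/(-173 + (-98 + 64)*(1 - 143)) = 1/(-173 - 34*(-142)) = 1/(-173 + 4828) = 1/4655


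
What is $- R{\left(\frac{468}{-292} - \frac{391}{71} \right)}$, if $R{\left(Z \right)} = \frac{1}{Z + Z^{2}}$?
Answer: $- \frac{26863489}{1166928950} \approx -0.023021$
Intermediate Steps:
$- R{\left(\frac{468}{-292} - \frac{391}{71} \right)} = - \frac{1}{\left(\frac{468}{-292} - \frac{391}{71}\right) \left(1 + \left(\frac{468}{-292} - \frac{391}{71}\right)\right)} = - \frac{1}{\left(468 \left(- \frac{1}{292}\right) - \frac{391}{71}\right) \left(1 + \left(468 \left(- \frac{1}{292}\right) - \frac{391}{71}\right)\right)} = - \frac{1}{\left(- \frac{117}{73} - \frac{391}{71}\right) \left(1 - \frac{36850}{5183}\right)} = - \frac{1}{\left(- \frac{36850}{5183}\right) \left(1 - \frac{36850}{5183}\right)} = - \frac{-5183}{36850 \left(- \frac{31667}{5183}\right)} = - \frac{\left(-5183\right) \left(-5183\right)}{36850 \cdot 31667} = \left(-1\right) \frac{26863489}{1166928950} = - \frac{26863489}{1166928950}$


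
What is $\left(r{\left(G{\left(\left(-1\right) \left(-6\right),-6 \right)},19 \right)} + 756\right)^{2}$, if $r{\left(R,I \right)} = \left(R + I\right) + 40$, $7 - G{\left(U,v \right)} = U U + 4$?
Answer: $611524$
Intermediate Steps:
$G{\left(U,v \right)} = 3 - U^{2}$ ($G{\left(U,v \right)} = 7 - \left(U U + 4\right) = 7 - \left(U^{2} + 4\right) = 7 - \left(4 + U^{2}\right) = 3 - U^{2}$)
$r{\left(R,I \right)} = 40 + I + R$ ($r{\left(R,I \right)} = \left(I + R\right) + 40 = 40 + I + R$)
$\left(r{\left(G{\left(\left(-1\right) \left(-6\right),-6 \right)},19 \right)} + 756\right)^{2} = \left(\left(40 + 19 + \left(3 - \left(\left(-1\right) \left(-6\right)\right)^{2}\right)\right) + 756\right)^{2} = \left(\left(40 + 19 + \left(3 - 6^{2}\right)\right) + 756\right)^{2} = \left(\left(40 + 19 + \left(3 - 36\right)\right) + 756\right)^{2} = \left(\left(40 + 19 - 33\right) + 756\right)^{2} = \left(26 + 756\right)^{2} = 782^{2} = 611524$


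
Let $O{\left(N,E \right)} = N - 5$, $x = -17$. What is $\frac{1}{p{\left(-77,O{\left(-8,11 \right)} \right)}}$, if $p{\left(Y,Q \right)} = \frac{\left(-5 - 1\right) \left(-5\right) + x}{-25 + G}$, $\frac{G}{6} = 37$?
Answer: $\frac{197}{13} \approx 15.154$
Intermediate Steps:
$G = 222$ ($G = 6 \cdot 37 = 222$)
$O{\left(N,E \right)} = -5 + N$
$p{\left(Y,Q \right)} = \frac{13}{197}$ ($p{\left(Y,Q \right)} = \frac{\left(-5 - 1\right) \left(-5\right) - 17}{-25 + 222} = \frac{\left(-6\right) \left(-5\right) - 17}{197} = \left(30 - 17\right) \frac{1}{197} = 13 \cdot \frac{1}{197} = \frac{13}{197}$)
$\frac{1}{p{\left(-77,O{\left(-8,11 \right)} \right)}} = \frac{1}{\frac{13}{197}} = \frac{197}{13}$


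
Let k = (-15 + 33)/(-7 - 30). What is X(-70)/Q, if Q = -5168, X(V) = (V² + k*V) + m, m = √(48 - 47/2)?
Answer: -11410/11951 - 7*√2/10336 ≈ -0.95569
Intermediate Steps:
m = 7*√2/2 (m = √(48 - 47*½) = √(48 - 47/2) = √(49/2) = 7*√2/2 ≈ 4.9497)
k = -18/37 (k = 18/(-37) = 18*(-1/37) = -18/37 ≈ -0.48649)
X(V) = V² - 18*V/37 + 7*√2/2 (X(V) = (V² - 18*V/37) + 7*√2/2 = V² - 18*V/37 + 7*√2/2)
X(-70)/Q = ((-70)² - 18/37*(-70) + 7*√2/2)/(-5168) = (4900 + 1260/37 + 7*√2/2)*(-1/5168) = (182560/37 + 7*√2/2)*(-1/5168) = -11410/11951 - 7*√2/10336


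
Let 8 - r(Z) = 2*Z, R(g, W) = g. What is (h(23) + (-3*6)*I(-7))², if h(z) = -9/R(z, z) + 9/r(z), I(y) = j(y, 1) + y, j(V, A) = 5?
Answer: 955737225/763876 ≈ 1251.2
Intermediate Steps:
r(Z) = 8 - 2*Z
I(y) = 5 + y
h(z) = -9/z + 9/(8 - 2*z)
(h(23) + (-3*6)*I(-7))² = ((9/2)*(8 - 3*23)/(23*(-4 + 23)) + (-3*6)*(5 - 7))² = ((9/2)*(1/23)*(8 - 69)/19 - 18*(-2))² = ((9/2)*(1/23)*(1/19)*(-61) + 36)² = (-549/874 + 36)² = (30915/874)² = 955737225/763876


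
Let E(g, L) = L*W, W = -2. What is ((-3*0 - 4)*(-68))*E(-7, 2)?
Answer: -1088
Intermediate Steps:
E(g, L) = -2*L (E(g, L) = L*(-2) = -2*L)
((-3*0 - 4)*(-68))*E(-7, 2) = ((-3*0 - 4)*(-68))*(-2*2) = ((0 - 4)*(-68))*(-4) = -4*(-68)*(-4) = 272*(-4) = -1088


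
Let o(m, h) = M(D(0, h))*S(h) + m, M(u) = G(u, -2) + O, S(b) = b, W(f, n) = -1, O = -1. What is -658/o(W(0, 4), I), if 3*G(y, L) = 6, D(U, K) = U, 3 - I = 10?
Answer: 329/4 ≈ 82.250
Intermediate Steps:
I = -7 (I = 3 - 1*10 = 3 - 10 = -7)
G(y, L) = 2 (G(y, L) = (⅓)*6 = 2)
M(u) = 1 (M(u) = 2 - 1 = 1)
o(m, h) = h + m (o(m, h) = 1*h + m = h + m)
-658/o(W(0, 4), I) = -658/(-7 - 1) = -658/(-8) = -658*(-⅛) = 329/4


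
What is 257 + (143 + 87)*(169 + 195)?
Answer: 83977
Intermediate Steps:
257 + (143 + 87)*(169 + 195) = 257 + 230*364 = 257 + 83720 = 83977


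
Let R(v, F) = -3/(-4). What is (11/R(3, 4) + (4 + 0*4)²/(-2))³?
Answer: 8000/27 ≈ 296.30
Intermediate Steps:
R(v, F) = ¾ (R(v, F) = -3*(-¼) = ¾)
(11/R(3, 4) + (4 + 0*4)²/(-2))³ = (11/(¾) + (4 + 0*4)²/(-2))³ = (11*(4/3) + (4 + 0)²*(-½))³ = (44/3 + 4²*(-½))³ = (44/3 + 16*(-½))³ = (44/3 - 8)³ = (20/3)³ = 8000/27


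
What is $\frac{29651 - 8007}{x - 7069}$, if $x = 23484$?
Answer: $\frac{3092}{2345} \approx 1.3186$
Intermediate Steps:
$\frac{29651 - 8007}{x - 7069} = \frac{29651 - 8007}{23484 - 7069} = \frac{21644}{16415} = 21644 \cdot \frac{1}{16415} = \frac{3092}{2345}$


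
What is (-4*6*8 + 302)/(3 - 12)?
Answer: -110/9 ≈ -12.222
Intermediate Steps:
(-4*6*8 + 302)/(3 - 12) = (-24*8 + 302)/(-9) = (-192 + 302)*(-⅑) = 110*(-⅑) = -110/9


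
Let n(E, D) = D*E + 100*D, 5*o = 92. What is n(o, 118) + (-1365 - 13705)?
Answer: -5494/5 ≈ -1098.8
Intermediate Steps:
o = 92/5 (o = (1/5)*92 = 92/5 ≈ 18.400)
n(E, D) = 100*D + D*E
n(o, 118) + (-1365 - 13705) = 118*(100 + 92/5) + (-1365 - 13705) = 118*(592/5) - 15070 = 69856/5 - 15070 = -5494/5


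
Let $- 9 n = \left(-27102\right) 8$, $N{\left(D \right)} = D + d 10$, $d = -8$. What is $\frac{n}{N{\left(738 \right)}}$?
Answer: $\frac{36136}{987} \approx 36.612$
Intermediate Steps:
$N{\left(D \right)} = -80 + D$ ($N{\left(D \right)} = D - 80 = -80 + D$)
$n = \frac{72272}{3}$ ($n = - \frac{\left(-27102\right) 8}{9} = \left(- \frac{1}{9}\right) \left(-216816\right) = \frac{72272}{3} \approx 24091.0$)
$\frac{n}{N{\left(738 \right)}} = \frac{72272}{3 \left(-80 + 738\right)} = \frac{72272}{3 \cdot 658} = \frac{72272}{3} \cdot \frac{1}{658} = \frac{36136}{987}$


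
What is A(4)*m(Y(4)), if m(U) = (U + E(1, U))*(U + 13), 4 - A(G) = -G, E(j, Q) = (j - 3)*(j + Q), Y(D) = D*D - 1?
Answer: -3808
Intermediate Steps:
Y(D) = -1 + D**2 (Y(D) = D**2 - 1 = -1 + D**2)
E(j, Q) = (-3 + j)*(Q + j)
A(G) = 4 + G (A(G) = 4 - (-1)*G = 4 + G)
m(U) = (-2 - U)*(13 + U) (m(U) = (U + (1**2 - 3*U - 3*1 + U*1))*(U + 13) = (U + (1 - 3*U - 3 + U))*(13 + U) = (U + (-2 - 2*U))*(13 + U) = (-2 - U)*(13 + U))
A(4)*m(Y(4)) = (4 + 4)*(-26 - (-1 + 4**2)**2 - 15*(-1 + 4**2)) = 8*(-26 - (-1 + 16)**2 - 15*(-1 + 16)) = 8*(-26 - 1*15**2 - 15*15) = 8*(-26 - 1*225 - 225) = 8*(-26 - 225 - 225) = 8*(-476) = -3808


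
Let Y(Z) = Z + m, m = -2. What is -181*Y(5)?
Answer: -543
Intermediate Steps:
Y(Z) = -2 + Z (Y(Z) = Z - 2 = -2 + Z)
-181*Y(5) = -181*(-2 + 5) = -181*3 = -543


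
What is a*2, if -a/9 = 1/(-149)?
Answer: 18/149 ≈ 0.12081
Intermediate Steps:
a = 9/149 (a = -9/(-149) = -9*(-1/149) = 9/149 ≈ 0.060403)
a*2 = (9/149)*2 = 18/149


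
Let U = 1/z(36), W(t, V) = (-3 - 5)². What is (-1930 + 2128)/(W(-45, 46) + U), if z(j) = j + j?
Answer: 1296/419 ≈ 3.0931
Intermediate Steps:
z(j) = 2*j
W(t, V) = 64 (W(t, V) = (-8)² = 64)
U = 1/72 (U = 1/(2*36) = 1/72 ≈ 0.013889)
(-1930 + 2128)/(W(-45, 46) + U) = (-1930 + 2128)/(64 + 1/72) = 198/(4609/72) = 198*(72/4609) = 1296/419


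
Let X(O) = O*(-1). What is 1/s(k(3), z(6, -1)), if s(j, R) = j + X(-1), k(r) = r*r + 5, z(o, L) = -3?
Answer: 1/15 ≈ 0.066667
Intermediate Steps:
X(O) = -O
k(r) = 5 + r² (k(r) = r² + 5 = 5 + r²)
s(j, R) = 1 + j (s(j, R) = j - 1*(-1) = j + 1 = 1 + j)
1/s(k(3), z(6, -1)) = 1/(1 + (5 + 3²)) = 1/(1 + (5 + 9)) = 1/(1 + 14) = 1/15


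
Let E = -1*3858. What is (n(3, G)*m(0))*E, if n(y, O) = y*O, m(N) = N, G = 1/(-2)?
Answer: 0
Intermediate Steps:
G = -½ ≈ -0.50000
n(y, O) = O*y
E = -3858
(n(3, G)*m(0))*E = (-½*3*0)*(-3858) = -3/2*0*(-3858) = 0*(-3858) = 0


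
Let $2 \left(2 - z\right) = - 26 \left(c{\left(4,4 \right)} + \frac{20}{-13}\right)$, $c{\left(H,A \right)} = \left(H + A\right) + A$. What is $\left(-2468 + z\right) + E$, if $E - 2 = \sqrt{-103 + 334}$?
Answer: $-2328 + \sqrt{231} \approx -2312.8$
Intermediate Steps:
$c{\left(H,A \right)} = H + 2 A$ ($c{\left(H,A \right)} = \left(A + H\right) + A = H + 2 A$)
$z = 138$ ($z = 2 - \frac{\left(-26\right) \left(\left(4 + 2 \cdot 4\right) + \frac{20}{-13}\right)}{2} = 2 - \frac{\left(-26\right) \left(\left(4 + 8\right) + 20 \left(- \frac{1}{13}\right)\right)}{2} = 2 - \frac{\left(-26\right) \left(12 - \frac{20}{13}\right)}{2} = 2 - \frac{\left(-26\right) \frac{136}{13}}{2} = 2 - -136 = 2 + 136 = 138$)
$E = 2 + \sqrt{231}$ ($E = 2 + \sqrt{-103 + 334} = 2 + \sqrt{231} \approx 17.199$)
$\left(-2468 + z\right) + E = \left(-2468 + 138\right) + \left(2 + \sqrt{231}\right) = -2330 + \left(2 + \sqrt{231}\right) = -2328 + \sqrt{231}$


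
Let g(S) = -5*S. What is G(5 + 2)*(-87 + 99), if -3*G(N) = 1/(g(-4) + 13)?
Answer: -4/33 ≈ -0.12121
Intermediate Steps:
G(N) = -1/99 (G(N) = -1/(3*(-5*(-4) + 13)) = -1/(3*(20 + 13)) = -⅓/33 = -⅓*1/33 = -1/99)
G(5 + 2)*(-87 + 99) = -(-87 + 99)/99 = -1/99*12 = -4/33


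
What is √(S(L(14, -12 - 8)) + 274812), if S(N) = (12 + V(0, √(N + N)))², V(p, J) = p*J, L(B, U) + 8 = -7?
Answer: 2*√68739 ≈ 524.36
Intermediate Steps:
L(B, U) = -15 (L(B, U) = -8 - 7 = -15)
V(p, J) = J*p
S(N) = 144 (S(N) = (12 + √(N + N)*0)² = (12 + √(2*N)*0)² = (12 + (√2*√N)*0)² = (12 + 0)² = 12² = 144)
√(S(L(14, -12 - 8)) + 274812) = √(144 + 274812) = √274956 = 2*√68739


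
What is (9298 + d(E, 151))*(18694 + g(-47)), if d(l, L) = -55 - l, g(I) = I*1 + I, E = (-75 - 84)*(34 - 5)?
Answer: 257684400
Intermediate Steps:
E = -4611 (E = -159*29 = -4611)
g(I) = 2*I (g(I) = I + I = 2*I)
(9298 + d(E, 151))*(18694 + g(-47)) = (9298 + (-55 - 1*(-4611)))*(18694 + 2*(-47)) = (9298 + (-55 + 4611))*(18694 - 94) = (9298 + 4556)*18600 = 13854*18600 = 257684400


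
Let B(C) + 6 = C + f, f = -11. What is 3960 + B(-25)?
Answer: 3918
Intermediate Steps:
B(C) = -17 + C (B(C) = -6 + (C - 11) = -6 + (-11 + C) = -17 + C)
3960 + B(-25) = 3960 + (-17 - 25) = 3960 - 42 = 3918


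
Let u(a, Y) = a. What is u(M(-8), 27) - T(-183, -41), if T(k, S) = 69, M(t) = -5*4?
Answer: -89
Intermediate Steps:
M(t) = -20
u(M(-8), 27) - T(-183, -41) = -20 - 1*69 = -20 - 69 = -89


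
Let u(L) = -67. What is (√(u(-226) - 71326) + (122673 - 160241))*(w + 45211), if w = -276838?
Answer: 8701763136 - 1621389*I*√1457 ≈ 8.7018e+9 - 6.1889e+7*I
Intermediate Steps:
(√(u(-226) - 71326) + (122673 - 160241))*(w + 45211) = (√(-67 - 71326) + (122673 - 160241))*(-276838 + 45211) = (√(-71393) - 37568)*(-231627) = (7*I*√1457 - 37568)*(-231627) = (-37568 + 7*I*√1457)*(-231627) = 8701763136 - 1621389*I*√1457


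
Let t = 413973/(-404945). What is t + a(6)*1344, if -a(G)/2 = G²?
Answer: -39186131733/404945 ≈ -96769.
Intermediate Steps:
t = -413973/404945 (t = 413973*(-1/404945) = -413973/404945 ≈ -1.0223)
a(G) = -2*G²
t + a(6)*1344 = -413973/404945 - 2*6²*1344 = -413973/404945 - 2*36*1344 = -413973/404945 - 72*1344 = -413973/404945 - 96768 = -39186131733/404945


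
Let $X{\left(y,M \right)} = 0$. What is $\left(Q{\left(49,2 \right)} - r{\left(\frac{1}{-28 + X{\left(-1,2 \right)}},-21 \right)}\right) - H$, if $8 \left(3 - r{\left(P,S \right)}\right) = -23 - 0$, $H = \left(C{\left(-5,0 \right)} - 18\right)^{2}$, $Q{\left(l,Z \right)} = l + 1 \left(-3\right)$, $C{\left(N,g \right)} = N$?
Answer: $- \frac{3911}{8} \approx -488.88$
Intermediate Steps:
$Q{\left(l,Z \right)} = -3 + l$ ($Q{\left(l,Z \right)} = l - 3 = -3 + l$)
$H = 529$ ($H = \left(-5 - 18\right)^{2} = \left(-23\right)^{2} = 529$)
$r{\left(P,S \right)} = \frac{47}{8}$ ($r{\left(P,S \right)} = 3 - \frac{-23 - 0}{8} = 3 - \frac{-23 + 0}{8} = 3 - - \frac{23}{8} = 3 + \frac{23}{8} = \frac{47}{8}$)
$\left(Q{\left(49,2 \right)} - r{\left(\frac{1}{-28 + X{\left(-1,2 \right)}},-21 \right)}\right) - H = \left(\left(-3 + 49\right) - \frac{47}{8}\right) - 529 = \left(46 - \frac{47}{8}\right) - 529 = \frac{321}{8} - 529 = - \frac{3911}{8}$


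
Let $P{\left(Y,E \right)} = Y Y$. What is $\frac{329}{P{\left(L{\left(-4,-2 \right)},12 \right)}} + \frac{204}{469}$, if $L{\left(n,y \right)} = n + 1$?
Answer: $\frac{156137}{4221} \approx 36.991$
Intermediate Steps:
$L{\left(n,y \right)} = 1 + n$
$P{\left(Y,E \right)} = Y^{2}$
$\frac{329}{P{\left(L{\left(-4,-2 \right)},12 \right)}} + \frac{204}{469} = \frac{329}{\left(1 - 4\right)^{2}} + \frac{204}{469} = \frac{329}{\left(-3\right)^{2}} + 204 \cdot \frac{1}{469} = \frac{329}{9} + \frac{204}{469} = \frac{156137}{4221}$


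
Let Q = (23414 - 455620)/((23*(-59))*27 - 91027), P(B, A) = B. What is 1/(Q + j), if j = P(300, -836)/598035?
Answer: 2544957877/8617087167 ≈ 0.29534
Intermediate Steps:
Q = 216103/63833 (Q = -432206/(-1357*27 - 91027) = -432206/(-36639 - 91027) = -432206/(-127666) = -432206*(-1/127666) = 216103/63833 ≈ 3.3854)
j = 20/39869 (j = 300/598035 = 300*(1/598035) = 20/39869 ≈ 0.00050164)
1/(Q + j) = 1/(216103/63833 + 20/39869) = 1/(8617087167/2544957877) = 2544957877/8617087167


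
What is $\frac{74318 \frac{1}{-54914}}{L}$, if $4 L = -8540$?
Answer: $\frac{37159}{58620695} \approx 0.00063389$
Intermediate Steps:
$L = -2135$ ($L = \frac{1}{4} \left(-8540\right) = -2135$)
$\frac{74318 \frac{1}{-54914}}{L} = \frac{74318 \frac{1}{-54914}}{-2135} = 74318 \left(- \frac{1}{54914}\right) \left(- \frac{1}{2135}\right) = \left(- \frac{37159}{27457}\right) \left(- \frac{1}{2135}\right) = \frac{37159}{58620695}$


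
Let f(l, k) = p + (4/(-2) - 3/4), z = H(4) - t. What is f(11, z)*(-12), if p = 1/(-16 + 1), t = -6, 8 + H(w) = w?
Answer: 169/5 ≈ 33.800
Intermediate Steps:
H(w) = -8 + w
z = 2 (z = (-8 + 4) - 1*(-6) = -4 + 6 = 2)
p = -1/15 (p = 1/(-15) = -1/15 ≈ -0.066667)
f(l, k) = -169/60 (f(l, k) = -1/15 + (4/(-2) - 3/4) = -1/15 + (4*(-½) - 3*¼) = -1/15 + (-2 - ¾) = -1/15 - 11/4 = -169/60)
f(11, z)*(-12) = -169/60*(-12) = 169/5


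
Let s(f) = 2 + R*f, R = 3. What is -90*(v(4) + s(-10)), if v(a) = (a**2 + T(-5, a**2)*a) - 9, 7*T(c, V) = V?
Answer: 7470/7 ≈ 1067.1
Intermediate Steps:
T(c, V) = V/7
v(a) = -9 + a**2 + a**3/7 (v(a) = (a**2 + (a**2/7)*a) - 9 = (a**2 + a**3/7) - 9 = -9 + a**2 + a**3/7)
s(f) = 2 + 3*f
-90*(v(4) + s(-10)) = -90*((-9 + 4**2 + (1/7)*4**3) + (2 + 3*(-10))) = -90*((-9 + 16 + (1/7)*64) + (2 - 30)) = -90*((-9 + 16 + 64/7) - 28) = -90*(113/7 - 28) = -90*(-83/7) = 7470/7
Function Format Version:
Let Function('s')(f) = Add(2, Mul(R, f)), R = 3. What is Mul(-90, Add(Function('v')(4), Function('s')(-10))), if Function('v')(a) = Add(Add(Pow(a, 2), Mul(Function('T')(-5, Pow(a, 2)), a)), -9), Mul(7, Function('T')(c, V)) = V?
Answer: Rational(7470, 7) ≈ 1067.1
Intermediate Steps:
Function('T')(c, V) = Mul(Rational(1, 7), V)
Function('v')(a) = Add(-9, Pow(a, 2), Mul(Rational(1, 7), Pow(a, 3))) (Function('v')(a) = Add(Add(Pow(a, 2), Mul(Mul(Rational(1, 7), Pow(a, 2)), a)), -9) = Add(Add(Pow(a, 2), Mul(Rational(1, 7), Pow(a, 3))), -9) = Add(-9, Pow(a, 2), Mul(Rational(1, 7), Pow(a, 3))))
Function('s')(f) = Add(2, Mul(3, f))
Mul(-90, Add(Function('v')(4), Function('s')(-10))) = Mul(-90, Add(Add(-9, Pow(4, 2), Mul(Rational(1, 7), Pow(4, 3))), Add(2, Mul(3, -10)))) = Mul(-90, Add(Add(-9, 16, Mul(Rational(1, 7), 64)), Add(2, -30))) = Mul(-90, Add(Add(-9, 16, Rational(64, 7)), -28)) = Mul(-90, Add(Rational(113, 7), -28)) = Mul(-90, Rational(-83, 7)) = Rational(7470, 7)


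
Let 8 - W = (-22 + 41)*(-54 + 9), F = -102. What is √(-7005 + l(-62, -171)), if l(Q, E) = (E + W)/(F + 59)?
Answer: I*√12982001/43 ≈ 83.792*I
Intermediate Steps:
W = 863 (W = 8 - (-22 + 41)*(-54 + 9) = 8 - 19*(-45) = 8 - 1*(-855) = 8 + 855 = 863)
l(Q, E) = -863/43 - E/43 (l(Q, E) = (E + 863)/(-102 + 59) = (863 + E)/(-43) = (863 + E)*(-1/43) = -863/43 - E/43)
√(-7005 + l(-62, -171)) = √(-7005 + (-863/43 - 1/43*(-171))) = √(-7005 + (-863/43 + 171/43)) = √(-7005 - 692/43) = √(-301907/43) = I*√12982001/43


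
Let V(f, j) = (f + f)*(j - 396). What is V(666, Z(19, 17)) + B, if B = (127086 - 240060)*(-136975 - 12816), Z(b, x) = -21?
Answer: 16921932990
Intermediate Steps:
V(f, j) = 2*f*(-396 + j) (V(f, j) = (2*f)*(-396 + j) = 2*f*(-396 + j))
B = 16922488434 (B = -112974*(-149791) = 16922488434)
V(666, Z(19, 17)) + B = 2*666*(-396 - 21) + 16922488434 = 2*666*(-417) + 16922488434 = -555444 + 16922488434 = 16921932990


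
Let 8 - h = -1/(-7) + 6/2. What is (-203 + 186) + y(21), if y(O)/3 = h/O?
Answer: -799/49 ≈ -16.306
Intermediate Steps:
h = 34/7 (h = 8 - (-1/(-7) + 6/2) = 8 - (-1*(-⅐) + 6*(½)) = 8 - (⅐ + 3) = 8 - 1*22/7 = 8 - 22/7 = 34/7 ≈ 4.8571)
y(O) = 102/(7*O) (y(O) = 3*(34/(7*O)) = 102/(7*O))
(-203 + 186) + y(21) = (-203 + 186) + (102/7)/21 = -17 + (102/7)*(1/21) = -17 + 34/49 = -799/49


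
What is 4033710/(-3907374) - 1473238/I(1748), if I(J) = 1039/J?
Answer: -1677058659513611/676626931 ≈ -2.4786e+6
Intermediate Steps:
4033710/(-3907374) - 1473238/I(1748) = 4033710/(-3907374) - 1473238/(1039/1748) = 4033710*(-1/3907374) - 1473238/(1039*(1/1748)) = -672285/651229 - 1473238/1039/1748 = -672285/651229 - 1473238*1748/1039 = -672285/651229 - 2575220024/1039 = -1677058659513611/676626931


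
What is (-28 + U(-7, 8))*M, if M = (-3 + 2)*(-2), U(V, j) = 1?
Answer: -54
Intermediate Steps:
M = 2 (M = -1*(-2) = 2)
(-28 + U(-7, 8))*M = (-28 + 1)*2 = -27*2 = -54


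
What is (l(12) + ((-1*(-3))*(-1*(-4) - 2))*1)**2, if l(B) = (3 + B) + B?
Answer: 1089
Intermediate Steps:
l(B) = 3 + 2*B
(l(12) + ((-1*(-3))*(-1*(-4) - 2))*1)**2 = ((3 + 2*12) + ((-1*(-3))*(-1*(-4) - 2))*1)**2 = ((3 + 24) + (3*(4 - 2))*1)**2 = (27 + (3*2)*1)**2 = (27 + 6*1)**2 = (27 + 6)**2 = 33**2 = 1089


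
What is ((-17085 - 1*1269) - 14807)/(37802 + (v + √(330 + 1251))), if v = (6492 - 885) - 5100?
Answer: -1270364749/1467577900 + 33161*√1581/1467577900 ≈ -0.86472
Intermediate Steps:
v = 507 (v = 5607 - 5100 = 507)
((-17085 - 1*1269) - 14807)/(37802 + (v + √(330 + 1251))) = ((-17085 - 1*1269) - 14807)/(37802 + (507 + √(330 + 1251))) = ((-17085 - 1269) - 14807)/(37802 + (507 + √1581)) = (-18354 - 14807)/(38309 + √1581) = -33161/(38309 + √1581)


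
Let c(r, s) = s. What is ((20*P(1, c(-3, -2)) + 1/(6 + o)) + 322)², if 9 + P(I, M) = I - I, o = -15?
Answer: 1630729/81 ≈ 20132.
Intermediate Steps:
P(I, M) = -9 (P(I, M) = -9 + (I - I) = -9 + 0 = -9)
((20*P(1, c(-3, -2)) + 1/(6 + o)) + 322)² = ((20*(-9) + 1/(6 - 15)) + 322)² = ((-180 + 1/(-9)) + 322)² = ((-180 - ⅑) + 322)² = (-1621/9 + 322)² = (1277/9)² = 1630729/81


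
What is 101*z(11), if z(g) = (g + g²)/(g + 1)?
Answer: 1111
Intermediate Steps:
z(g) = (g + g²)/(1 + g)
101*z(11) = 101*11 = 1111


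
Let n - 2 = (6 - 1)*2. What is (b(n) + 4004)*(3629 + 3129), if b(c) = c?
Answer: 27140128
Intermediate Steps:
n = 12 (n = 2 + (6 - 1)*2 = 2 + 5*2 = 2 + 10 = 12)
(b(n) + 4004)*(3629 + 3129) = (12 + 4004)*(3629 + 3129) = 4016*6758 = 27140128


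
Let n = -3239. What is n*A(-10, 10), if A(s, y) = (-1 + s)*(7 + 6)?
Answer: 463177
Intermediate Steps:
A(s, y) = -13 + 13*s (A(s, y) = (-1 + s)*13 = -13 + 13*s)
n*A(-10, 10) = -3239*(-13 + 13*(-10)) = -3239*(-13 - 130) = -3239*(-143) = 463177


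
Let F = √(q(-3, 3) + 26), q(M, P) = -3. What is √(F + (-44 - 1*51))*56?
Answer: 56*√(-95 + √23) ≈ 531.87*I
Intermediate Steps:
F = √23 (F = √(-3 + 26) = √23 ≈ 4.7958)
√(F + (-44 - 1*51))*56 = √(√23 + (-44 - 1*51))*56 = √(√23 + (-44 - 51))*56 = √(√23 - 95)*56 = √(-95 + √23)*56 = 56*√(-95 + √23)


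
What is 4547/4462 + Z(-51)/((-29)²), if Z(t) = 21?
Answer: 3917729/3752542 ≈ 1.0440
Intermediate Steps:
4547/4462 + Z(-51)/((-29)²) = 4547/4462 + 21/((-29)²) = 4547*(1/4462) + 21/841 = 4547/4462 + 21*(1/841) = 4547/4462 + 21/841 = 3917729/3752542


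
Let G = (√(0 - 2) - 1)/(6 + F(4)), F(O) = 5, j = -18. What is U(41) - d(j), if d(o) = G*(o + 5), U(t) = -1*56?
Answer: -629/11 + 13*I*√2/11 ≈ -57.182 + 1.6713*I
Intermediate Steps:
G = -1/11 + I*√2/11 (G = (√(0 - 2) - 1)/(6 + 5) = (√(-2) - 1)/11 = (I*√2 - 1)*(1/11) = (-1 + I*√2)*(1/11) = -1/11 + I*√2/11 ≈ -0.090909 + 0.12856*I)
U(t) = -56
d(o) = (5 + o)*(-1/11 + I*√2/11) (d(o) = (-1/11 + I*√2/11)*(o + 5) = (-1/11 + I*√2/11)*(5 + o) = (5 + o)*(-1/11 + I*√2/11))
U(41) - d(j) = -56 - (-1)*(1 - I*√2)*(5 - 18)/11 = -56 - (-1)*(1 - I*√2)*(-13)/11 = -56 - (13/11 - 13*I*√2/11) = -56 + (-13/11 + 13*I*√2/11) = -629/11 + 13*I*√2/11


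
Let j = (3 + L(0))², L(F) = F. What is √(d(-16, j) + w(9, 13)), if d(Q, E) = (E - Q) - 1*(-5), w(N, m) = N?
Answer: √39 ≈ 6.2450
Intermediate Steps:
j = 9 (j = (3 + 0)² = 3² = 9)
d(Q, E) = 5 + E - Q (d(Q, E) = (E - Q) + 5 = 5 + E - Q)
√(d(-16, j) + w(9, 13)) = √((5 + 9 - 1*(-16)) + 9) = √((5 + 9 + 16) + 9) = √(30 + 9) = √39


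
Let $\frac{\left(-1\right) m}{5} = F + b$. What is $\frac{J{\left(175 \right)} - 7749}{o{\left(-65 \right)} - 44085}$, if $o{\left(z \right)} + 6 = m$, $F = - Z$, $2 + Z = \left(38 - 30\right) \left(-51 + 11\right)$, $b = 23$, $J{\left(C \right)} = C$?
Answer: $\frac{3787}{22908} \approx 0.16531$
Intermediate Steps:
$Z = -322$ ($Z = -2 + \left(38 - 30\right) \left(-51 + 11\right) = -2 + 8 \left(-40\right) = -2 - 320 = -322$)
$F = 322$ ($F = \left(-1\right) \left(-322\right) = 322$)
$m = -1725$ ($m = - 5 \left(322 + 23\right) = \left(-5\right) 345 = -1725$)
$o{\left(z \right)} = -1731$ ($o{\left(z \right)} = -6 - 1725 = -1731$)
$\frac{J{\left(175 \right)} - 7749}{o{\left(-65 \right)} - 44085} = \frac{175 - 7749}{-1731 - 44085} = - \frac{7574}{-45816} = \left(-7574\right) \left(- \frac{1}{45816}\right) = \frac{3787}{22908}$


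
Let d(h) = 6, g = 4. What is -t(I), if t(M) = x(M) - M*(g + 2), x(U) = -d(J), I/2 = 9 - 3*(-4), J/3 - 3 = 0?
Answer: 258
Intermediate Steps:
J = 9 (J = 9 + 3*0 = 9 + 0 = 9)
I = 42 (I = 2*(9 - 3*(-4)) = 2*(9 + 12) = 2*21 = 42)
x(U) = -6 (x(U) = -1*6 = -6)
t(M) = -6 - 6*M (t(M) = -6 - M*(4 + 2) = -6 - M*6 = -6 - 6*M)
-t(I) = -(-6 - 6*42) = -(-6 - 252) = -1*(-258) = 258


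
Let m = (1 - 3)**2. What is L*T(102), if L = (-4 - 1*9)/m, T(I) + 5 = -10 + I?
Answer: -1131/4 ≈ -282.75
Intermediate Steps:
m = 4 (m = (-2)**2 = 4)
T(I) = -15 + I (T(I) = -5 + (-10 + I) = -15 + I)
L = -13/4 (L = (-4 - 1*9)/4 = (-4 - 9)*(1/4) = -13*1/4 = -13/4 ≈ -3.2500)
L*T(102) = -13*(-15 + 102)/4 = -13/4*87 = -1131/4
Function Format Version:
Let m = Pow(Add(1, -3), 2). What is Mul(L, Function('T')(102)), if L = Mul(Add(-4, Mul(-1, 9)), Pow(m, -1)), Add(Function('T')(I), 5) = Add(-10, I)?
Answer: Rational(-1131, 4) ≈ -282.75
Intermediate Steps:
m = 4 (m = Pow(-2, 2) = 4)
Function('T')(I) = Add(-15, I) (Function('T')(I) = Add(-5, Add(-10, I)) = Add(-15, I))
L = Rational(-13, 4) (L = Mul(Add(-4, Mul(-1, 9)), Pow(4, -1)) = Mul(Add(-4, -9), Rational(1, 4)) = Mul(-13, Rational(1, 4)) = Rational(-13, 4) ≈ -3.2500)
Mul(L, Function('T')(102)) = Mul(Rational(-13, 4), Add(-15, 102)) = Mul(Rational(-13, 4), 87) = Rational(-1131, 4)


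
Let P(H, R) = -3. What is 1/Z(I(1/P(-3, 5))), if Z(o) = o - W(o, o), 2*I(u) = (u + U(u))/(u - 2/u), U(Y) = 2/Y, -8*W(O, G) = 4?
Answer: -17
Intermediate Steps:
W(O, G) = -½ (W(O, G) = -⅛*4 = -½)
I(u) = (u + 2/u)/(2*(u - 2/u)) (I(u) = ((u + 2/u)/(u - 2/u))/2 = (u + 2/u)/(2*(u - 2/u)))
Z(o) = ½ + o (Z(o) = o - 1*(-½) = o + ½ = ½ + o)
1/Z(I(1/P(-3, 5))) = 1/(½ + (2 + (1/(-3))²)/(2*(-2 + (1/(-3))²))) = 1/(½ + (2 + (-⅓)²)/(2*(-2 + (-⅓)²))) = 1/(½ + (2 + ⅑)/(2*(-2 + ⅑))) = 1/(½ + (½)*(19/9)/(-17/9)) = 1/(½ + (½)*(-9/17)*(19/9)) = 1/(½ - 19/34) = 1/(-1/17) = -17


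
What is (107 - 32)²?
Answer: 5625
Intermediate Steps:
(107 - 32)² = 75² = 5625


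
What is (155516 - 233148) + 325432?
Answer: 247800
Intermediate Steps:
(155516 - 233148) + 325432 = -77632 + 325432 = 247800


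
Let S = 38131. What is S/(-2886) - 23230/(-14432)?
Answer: -120816203/10412688 ≈ -11.603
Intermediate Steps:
S/(-2886) - 23230/(-14432) = 38131/(-2886) - 23230/(-14432) = 38131*(-1/2886) - 23230*(-1/14432) = -38131/2886 + 11615/7216 = -120816203/10412688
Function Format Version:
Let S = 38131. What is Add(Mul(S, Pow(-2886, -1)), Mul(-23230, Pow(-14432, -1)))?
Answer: Rational(-120816203, 10412688) ≈ -11.603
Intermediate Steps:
Add(Mul(S, Pow(-2886, -1)), Mul(-23230, Pow(-14432, -1))) = Add(Mul(38131, Pow(-2886, -1)), Mul(-23230, Pow(-14432, -1))) = Add(Mul(38131, Rational(-1, 2886)), Mul(-23230, Rational(-1, 14432))) = Add(Rational(-38131, 2886), Rational(11615, 7216)) = Rational(-120816203, 10412688)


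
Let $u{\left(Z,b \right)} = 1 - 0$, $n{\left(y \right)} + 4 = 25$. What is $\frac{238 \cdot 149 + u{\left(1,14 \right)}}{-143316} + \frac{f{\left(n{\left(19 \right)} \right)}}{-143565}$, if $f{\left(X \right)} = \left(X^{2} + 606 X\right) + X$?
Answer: $- \frac{775699667}{2286129060} \approx -0.33931$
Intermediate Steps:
$n{\left(y \right)} = 21$ ($n{\left(y \right)} = -4 + 25 = 21$)
$u{\left(Z,b \right)} = 1$ ($u{\left(Z,b \right)} = 1 + 0 = 1$)
$f{\left(X \right)} = X^{2} + 607 X$
$\frac{238 \cdot 149 + u{\left(1,14 \right)}}{-143316} + \frac{f{\left(n{\left(19 \right)} \right)}}{-143565} = \frac{238 \cdot 149 + 1}{-143316} + \frac{21 \left(607 + 21\right)}{-143565} = \left(35462 + 1\right) \left(- \frac{1}{143316}\right) + 21 \cdot 628 \left(- \frac{1}{143565}\right) = 35463 \left(- \frac{1}{143316}\right) + 13188 \left(- \frac{1}{143565}\right) = - \frac{11821}{47772} - \frac{4396}{47855} = - \frac{775699667}{2286129060}$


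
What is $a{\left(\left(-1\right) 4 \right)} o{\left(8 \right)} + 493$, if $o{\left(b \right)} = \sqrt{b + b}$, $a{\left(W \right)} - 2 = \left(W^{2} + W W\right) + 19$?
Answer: $705$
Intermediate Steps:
$a{\left(W \right)} = 21 + 2 W^{2}$ ($a{\left(W \right)} = 2 + \left(\left(W^{2} + W W\right) + 19\right) = 2 + \left(\left(W^{2} + W^{2}\right) + 19\right) = 2 + \left(2 W^{2} + 19\right) = 2 + \left(19 + 2 W^{2}\right) = 21 + 2 W^{2}$)
$o{\left(b \right)} = \sqrt{2} \sqrt{b}$ ($o{\left(b \right)} = \sqrt{2 b} = \sqrt{2} \sqrt{b}$)
$a{\left(\left(-1\right) 4 \right)} o{\left(8 \right)} + 493 = \left(21 + 2 \left(\left(-1\right) 4\right)^{2}\right) \sqrt{2} \sqrt{8} + 493 = \left(21 + 2 \left(-4\right)^{2}\right) \sqrt{2} \cdot 2 \sqrt{2} + 493 = \left(21 + 2 \cdot 16\right) 4 + 493 = \left(21 + 32\right) 4 + 493 = 53 \cdot 4 + 493 = 212 + 493 = 705$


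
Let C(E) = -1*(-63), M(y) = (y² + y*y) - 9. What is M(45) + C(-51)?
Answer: 4104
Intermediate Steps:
M(y) = -9 + 2*y² (M(y) = (y² + y²) - 9 = 2*y² - 9 = -9 + 2*y²)
C(E) = 63
M(45) + C(-51) = (-9 + 2*45²) + 63 = (-9 + 2*2025) + 63 = (-9 + 4050) + 63 = 4041 + 63 = 4104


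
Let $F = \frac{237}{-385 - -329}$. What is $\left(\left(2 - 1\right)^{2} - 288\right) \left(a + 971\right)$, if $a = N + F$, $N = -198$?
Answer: $- \frac{1765091}{8} \approx -2.2064 \cdot 10^{5}$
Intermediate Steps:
$F = - \frac{237}{56}$ ($F = \frac{237}{-385 + 329} = \frac{237}{-56} = 237 \left(- \frac{1}{56}\right) = - \frac{237}{56} \approx -4.2321$)
$a = - \frac{11325}{56}$ ($a = -198 - \frac{237}{56} = - \frac{11325}{56} \approx -202.23$)
$\left(\left(2 - 1\right)^{2} - 288\right) \left(a + 971\right) = \left(\left(2 - 1\right)^{2} - 288\right) \left(- \frac{11325}{56} + 971\right) = \left(1^{2} - 288\right) \frac{43051}{56} = \left(1 - 288\right) \frac{43051}{56} = \left(-287\right) \frac{43051}{56} = - \frac{1765091}{8}$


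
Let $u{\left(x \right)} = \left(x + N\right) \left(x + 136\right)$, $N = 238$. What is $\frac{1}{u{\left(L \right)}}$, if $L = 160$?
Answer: $\frac{1}{117808} \approx 8.4884 \cdot 10^{-6}$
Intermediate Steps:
$u{\left(x \right)} = \left(136 + x\right) \left(238 + x\right)$ ($u{\left(x \right)} = \left(x + 238\right) \left(x + 136\right) = \left(238 + x\right) \left(136 + x\right) = \left(136 + x\right) \left(238 + x\right)$)
$\frac{1}{u{\left(L \right)}} = \frac{1}{32368 + 160^{2} + 374 \cdot 160} = \frac{1}{32368 + 25600 + 59840} = \frac{1}{117808}$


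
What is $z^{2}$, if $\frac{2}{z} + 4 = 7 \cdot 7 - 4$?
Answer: $\frac{4}{1681} \approx 0.0023795$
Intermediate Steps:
$z = \frac{2}{41}$ ($z = \frac{2}{-4 + \left(7 \cdot 7 - 4\right)} = \frac{2}{-4 + \left(49 - 4\right)} = \frac{2}{-4 + 45} = \frac{2}{41} \approx 0.048781$)
$z^{2} = \left(\frac{2}{41}\right)^{2} = \frac{4}{1681}$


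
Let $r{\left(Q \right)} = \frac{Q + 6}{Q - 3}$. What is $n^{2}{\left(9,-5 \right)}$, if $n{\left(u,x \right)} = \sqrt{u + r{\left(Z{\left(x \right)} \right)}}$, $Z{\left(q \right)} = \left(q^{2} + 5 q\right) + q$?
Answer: $\frac{71}{8} \approx 8.875$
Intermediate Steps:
$Z{\left(q \right)} = q^{2} + 6 q$
$r{\left(Q \right)} = \frac{6 + Q}{-3 + Q}$
$n{\left(u,x \right)} = \sqrt{u + \frac{6 + x \left(6 + x\right)}{-3 + x \left(6 + x\right)}}$
$n^{2}{\left(9,-5 \right)} = \left(\sqrt{\frac{6 + 9 \left(-3 - 5 \left(6 - 5\right)\right) - 5 \left(6 - 5\right)}{-3 - 5 \left(6 - 5\right)}}\right)^{2} = \left(\sqrt{\frac{6 + 9 \left(-3 - 5\right) - 5}{-3 - 5}}\right)^{2} = \left(\sqrt{\frac{6 + 9 \left(-8\right) - 5}{-8}}\right)^{2} = \left(\sqrt{- \frac{6 - 72 - 5}{8}}\right)^{2} = \left(\sqrt{\left(- \frac{1}{8}\right) \left(-71\right)}\right)^{2} = \left(\sqrt{\frac{71}{8}}\right)^{2} = \left(\frac{\sqrt{142}}{4}\right)^{2} = \frac{71}{8}$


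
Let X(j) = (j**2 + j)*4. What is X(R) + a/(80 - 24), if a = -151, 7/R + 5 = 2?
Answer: 4913/504 ≈ 9.7480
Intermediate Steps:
R = -7/3 (R = 7/(-5 + 2) = 7/(-3) = 7*(-1/3) = -7/3 ≈ -2.3333)
X(j) = 4*j + 4*j**2 (X(j) = (j + j**2)*4 = 4*j + 4*j**2)
X(R) + a/(80 - 24) = 4*(-7/3)*(1 - 7/3) - 151/(80 - 24) = 4*(-7/3)*(-4/3) - 151/56 = 112/9 + (1/56)*(-151) = 112/9 - 151/56 = 4913/504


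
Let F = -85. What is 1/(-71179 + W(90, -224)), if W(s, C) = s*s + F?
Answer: -1/63164 ≈ -1.5832e-5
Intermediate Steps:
W(s, C) = -85 + s**2 (W(s, C) = s*s - 85 = s**2 - 85 = -85 + s**2)
1/(-71179 + W(90, -224)) = 1/(-71179 + (-85 + 90**2)) = 1/(-71179 + (-85 + 8100)) = 1/(-71179 + 8015) = 1/(-63164) = -1/63164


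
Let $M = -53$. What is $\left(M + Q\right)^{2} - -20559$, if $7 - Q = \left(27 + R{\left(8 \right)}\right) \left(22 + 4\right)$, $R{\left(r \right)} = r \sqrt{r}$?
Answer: $926175 + 622336 \sqrt{2} \approx 1.8063 \cdot 10^{6}$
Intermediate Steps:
$R{\left(r \right)} = r^{\frac{3}{2}}$
$Q = -695 - 416 \sqrt{2}$ ($Q = 7 - \left(27 + 8^{\frac{3}{2}}\right) \left(22 + 4\right) = 7 - \left(27 + 16 \sqrt{2}\right) 26 = 7 - \left(702 + 416 \sqrt{2}\right) = -695 - 416 \sqrt{2} \approx -1283.3$)
$\left(M + Q\right)^{2} - -20559 = \left(-53 - \left(695 + 416 \sqrt{2}\right)\right)^{2} - -20559 = \left(-748 - 416 \sqrt{2}\right)^{2} + 20559 = 20559 + \left(-748 - 416 \sqrt{2}\right)^{2}$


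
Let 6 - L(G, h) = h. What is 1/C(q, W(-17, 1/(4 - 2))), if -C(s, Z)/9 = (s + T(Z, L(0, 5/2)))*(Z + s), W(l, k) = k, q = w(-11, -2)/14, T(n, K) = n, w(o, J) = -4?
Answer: -196/81 ≈ -2.4198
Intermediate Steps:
L(G, h) = 6 - h
q = -2/7 (q = -4/14 = -4*1/14 = -2/7 ≈ -0.28571)
C(s, Z) = -9*(Z + s)² (C(s, Z) = -9*(s + Z)*(Z + s) = -9*(Z + s)*(Z + s) = -9*(Z + s)²)
1/C(q, W(-17, 1/(4 - 2))) = 1/(-9/(4 - 2)² - 9*(-2/7)² - 18*(-2/7)/(4 - 2)) = 1/(-9*(1/2)² - 9*4/49 - 18*(-2/7)/2) = 1/(-9*(½)² - 36/49 - 18*½*(-2/7)) = 1/(-9*¼ - 36/49 + 18/7) = 1/(-9/4 - 36/49 + 18/7) = 1/(-81/196) = -196/81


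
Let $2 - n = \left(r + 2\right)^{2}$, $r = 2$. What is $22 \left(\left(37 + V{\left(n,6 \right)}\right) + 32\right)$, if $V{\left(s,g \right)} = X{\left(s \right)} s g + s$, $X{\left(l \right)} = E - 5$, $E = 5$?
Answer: $1210$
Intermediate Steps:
$X{\left(l \right)} = 0$ ($X{\left(l \right)} = 5 - 5 = 0$)
$n = -14$ ($n = 2 - \left(2 + 2\right)^{2} = 2 - 4^{2} = 2 - 16 = -14$)
$V{\left(s,g \right)} = s$ ($V{\left(s,g \right)} = 0 s g + s = 0 g + s = 0 + s = s$)
$22 \left(\left(37 + V{\left(n,6 \right)}\right) + 32\right) = 22 \left(\left(37 - 14\right) + 32\right) = 22 \left(23 + 32\right) = 22 \cdot 55 = 1210$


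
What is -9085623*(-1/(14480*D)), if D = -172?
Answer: -9085623/2490560 ≈ -3.6480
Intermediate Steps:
-9085623*(-1/(14480*D)) = -9085623/((181*(-8*10))*(-172)) = -9085623/((181*(-80))*(-172)) = -9085623/((-14480*(-172))) = -9085623/2490560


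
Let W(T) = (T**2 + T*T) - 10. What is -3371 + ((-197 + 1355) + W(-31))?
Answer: -301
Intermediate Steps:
W(T) = -10 + 2*T**2 (W(T) = (T**2 + T**2) - 10 = 2*T**2 - 10 = -10 + 2*T**2)
-3371 + ((-197 + 1355) + W(-31)) = -3371 + ((-197 + 1355) + (-10 + 2*(-31)**2)) = -3371 + (1158 + (-10 + 2*961)) = -3371 + (1158 + (-10 + 1922)) = -3371 + (1158 + 1912) = -3371 + 3070 = -301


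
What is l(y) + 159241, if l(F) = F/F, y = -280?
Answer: 159242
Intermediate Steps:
l(F) = 1
l(y) + 159241 = 1 + 159241 = 159242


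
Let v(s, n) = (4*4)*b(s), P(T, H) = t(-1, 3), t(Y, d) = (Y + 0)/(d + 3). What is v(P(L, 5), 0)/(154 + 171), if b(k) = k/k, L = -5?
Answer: 16/325 ≈ 0.049231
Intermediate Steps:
b(k) = 1
t(Y, d) = Y/(3 + d)
P(T, H) = -⅙ (P(T, H) = -1/(3 + 3) = -1/6 = -1*⅙ = -⅙)
v(s, n) = 16 (v(s, n) = (4*4)*1 = 16*1 = 16)
v(P(L, 5), 0)/(154 + 171) = 16/(154 + 171) = 16/325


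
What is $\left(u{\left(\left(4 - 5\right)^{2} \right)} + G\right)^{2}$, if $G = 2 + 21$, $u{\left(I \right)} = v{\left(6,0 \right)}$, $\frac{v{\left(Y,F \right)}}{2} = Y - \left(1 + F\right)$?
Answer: $1089$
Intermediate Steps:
$v{\left(Y,F \right)} = -2 - 2 F + 2 Y$ ($v{\left(Y,F \right)} = 2 \left(Y - \left(1 + F\right)\right) = 2 \left(-1 + Y - F\right) = -2 - 2 F + 2 Y$)
$u{\left(I \right)} = 10$ ($u{\left(I \right)} = -2 - 0 + 2 \cdot 6 = -2 + 0 + 12 = 10$)
$G = 23$
$\left(u{\left(\left(4 - 5\right)^{2} \right)} + G\right)^{2} = \left(10 + 23\right)^{2} = 33^{2} = 1089$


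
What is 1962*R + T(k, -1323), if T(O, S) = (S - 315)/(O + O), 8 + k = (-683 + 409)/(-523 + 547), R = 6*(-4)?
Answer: -10961676/233 ≈ -47046.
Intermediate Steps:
R = -24
k = -233/12 (k = -8 + (-683 + 409)/(-523 + 547) = -8 - 274/24 = -8 - 274*1/24 = -8 - 137/12 = -233/12 ≈ -19.417)
T(O, S) = (-315 + S)/(2*O) (T(O, S) = (-315 + S)/((2*O)) = (-315 + S)*(1/(2*O)) = (-315 + S)/(2*O))
1962*R + T(k, -1323) = 1962*(-24) + (-315 - 1323)/(2*(-233/12)) = -47088 + (½)*(-12/233)*(-1638) = -47088 + 9828/233 = -10961676/233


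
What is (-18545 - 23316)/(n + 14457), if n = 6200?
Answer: -41861/20657 ≈ -2.0265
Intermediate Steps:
(-18545 - 23316)/(n + 14457) = (-18545 - 23316)/(6200 + 14457) = -41861/20657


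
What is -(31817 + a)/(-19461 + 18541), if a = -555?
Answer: 15631/460 ≈ 33.980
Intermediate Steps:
-(31817 + a)/(-19461 + 18541) = -(31817 - 555)/(-19461 + 18541) = -31262/(-920) = -31262*(-1)/920 = -1*(-15631/460) = 15631/460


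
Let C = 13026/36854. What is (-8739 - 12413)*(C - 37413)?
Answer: 14582248829376/18427 ≈ 7.9135e+8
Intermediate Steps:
C = 6513/18427 (C = 13026*(1/36854) = 6513/18427 ≈ 0.35345)
(-8739 - 12413)*(C - 37413) = (-8739 - 12413)*(6513/18427 - 37413) = -21152*(-689402838/18427) = 14582248829376/18427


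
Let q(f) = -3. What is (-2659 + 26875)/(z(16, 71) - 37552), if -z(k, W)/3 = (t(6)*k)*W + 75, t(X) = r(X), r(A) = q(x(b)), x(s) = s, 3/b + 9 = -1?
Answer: -24216/27553 ≈ -0.87889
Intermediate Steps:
b = -3/10 (b = 3/(-9 - 1) = 3/(-10) = 3*(-⅒) = -3/10 ≈ -0.30000)
r(A) = -3
t(X) = -3
z(k, W) = -225 + 9*W*k (z(k, W) = -3*((-3*k)*W + 75) = -3*(-3*W*k + 75) = -3*(75 - 3*W*k) = -225 + 9*W*k)
(-2659 + 26875)/(z(16, 71) - 37552) = (-2659 + 26875)/((-225 + 9*71*16) - 37552) = 24216/((-225 + 10224) - 37552) = 24216/(9999 - 37552) = 24216/(-27553) = 24216*(-1/27553) = -24216/27553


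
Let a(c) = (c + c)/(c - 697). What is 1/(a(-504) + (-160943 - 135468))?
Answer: -1201/355988603 ≈ -3.3737e-6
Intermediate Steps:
a(c) = 2*c/(-697 + c) (a(c) = (2*c)/(-697 + c) = 2*c/(-697 + c))
1/(a(-504) + (-160943 - 135468)) = 1/(2*(-504)/(-697 - 504) + (-160943 - 135468)) = 1/(2*(-504)/(-1201) - 296411) = 1/(2*(-504)*(-1/1201) - 296411) = 1/(1008/1201 - 296411) = 1/(-355988603/1201) = -1201/355988603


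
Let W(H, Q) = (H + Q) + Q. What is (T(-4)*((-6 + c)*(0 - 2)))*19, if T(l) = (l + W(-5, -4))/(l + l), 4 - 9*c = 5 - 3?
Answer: 4199/9 ≈ 466.56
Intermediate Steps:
W(H, Q) = H + 2*Q
c = 2/9 (c = 4/9 - (5 - 3)/9 = 4/9 - ⅑*2 = 4/9 - 2/9 = 2/9 ≈ 0.22222)
T(l) = (-13 + l)/(2*l) (T(l) = (l + (-5 + 2*(-4)))/(l + l) = (l + (-5 - 8))/((2*l)) = (l - 13)*(1/(2*l)) = (-13 + l)*(1/(2*l)) = (-13 + l)/(2*l))
(T(-4)*((-6 + c)*(0 - 2)))*19 = (((½)*(-13 - 4)/(-4))*((-6 + 2/9)*(0 - 2)))*19 = (((½)*(-¼)*(-17))*(-52/9*(-2)))*19 = ((17/8)*(104/9))*19 = (221/9)*19 = 4199/9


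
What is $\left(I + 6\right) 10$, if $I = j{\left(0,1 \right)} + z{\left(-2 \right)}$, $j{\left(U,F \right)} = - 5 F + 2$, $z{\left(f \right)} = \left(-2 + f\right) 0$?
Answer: $30$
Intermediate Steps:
$z{\left(f \right)} = 0$
$j{\left(U,F \right)} = 2 - 5 F$
$I = -3$ ($I = \left(2 - 5\right) + 0 = -3 + 0 = -3$)
$\left(I + 6\right) 10 = \left(-3 + 6\right) 10 = 3 \cdot 10 = 30$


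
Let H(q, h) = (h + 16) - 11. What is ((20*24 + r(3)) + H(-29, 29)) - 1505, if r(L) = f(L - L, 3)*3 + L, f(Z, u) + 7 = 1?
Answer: -1006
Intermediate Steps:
f(Z, u) = -6 (f(Z, u) = -7 + 1 = -6)
r(L) = -18 + L (r(L) = -6*3 + L = -18 + L)
H(q, h) = 5 + h (H(q, h) = (16 + h) - 11 = 5 + h)
((20*24 + r(3)) + H(-29, 29)) - 1505 = ((20*24 + (-18 + 3)) + (5 + 29)) - 1505 = ((480 - 15) + 34) - 1505 = (465 + 34) - 1505 = 499 - 1505 = -1006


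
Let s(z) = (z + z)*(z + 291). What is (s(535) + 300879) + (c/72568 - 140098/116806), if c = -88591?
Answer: 5020967899083891/4238188904 ≈ 1.1847e+6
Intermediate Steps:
s(z) = 2*z*(291 + z) (s(z) = (2*z)*(291 + z) = 2*z*(291 + z))
(s(535) + 300879) + (c/72568 - 140098/116806) = (2*535*(291 + 535) + 300879) + (-88591/72568 - 140098/116806) = (2*535*826 + 300879) + (-88591*1/72568 - 140098*1/116806) = (883820 + 300879) + (-88591/72568 - 70049/58403) = 1184699 - 10257296005/4238188904 = 5020967899083891/4238188904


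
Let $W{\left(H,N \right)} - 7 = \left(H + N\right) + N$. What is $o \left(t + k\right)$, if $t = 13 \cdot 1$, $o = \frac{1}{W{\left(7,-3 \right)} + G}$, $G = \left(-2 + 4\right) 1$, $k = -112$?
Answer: $- \frac{99}{10} \approx -9.9$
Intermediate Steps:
$G = 2$ ($G = 2 \cdot 1 = 2$)
$W{\left(H,N \right)} = 7 + H + 2 N$ ($W{\left(H,N \right)} = 7 + \left(\left(H + N\right) + N\right) = 7 + \left(H + 2 N\right) = 7 + H + 2 N$)
$o = \frac{1}{10}$ ($o = \frac{1}{\left(7 + 7 + 2 \left(-3\right)\right) + 2} = \frac{1}{\left(7 + 7 - 6\right) + 2} = \frac{1}{8 + 2} = \frac{1}{10} \approx 0.1$)
$t = 13$
$o \left(t + k\right) = \frac{13 - 112}{10} = \frac{1}{10} \left(-99\right) = - \frac{99}{10}$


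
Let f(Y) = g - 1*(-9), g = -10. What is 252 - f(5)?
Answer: 253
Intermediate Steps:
f(Y) = -1 (f(Y) = -10 - 1*(-9) = -10 + 9 = -1)
252 - f(5) = 252 - 1*(-1) = 252 + 1 = 253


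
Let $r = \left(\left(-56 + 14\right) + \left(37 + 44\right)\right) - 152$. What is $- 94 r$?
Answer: $10622$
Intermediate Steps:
$r = -113$ ($r = \left(-42 + 81\right) - 152 = 39 - 152 = -113$)
$- 94 r = \left(-94\right) \left(-113\right) = 10622$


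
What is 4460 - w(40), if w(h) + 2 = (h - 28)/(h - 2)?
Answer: 84772/19 ≈ 4461.7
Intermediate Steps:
w(h) = -2 + (-28 + h)/(-2 + h) (w(h) = -2 + (h - 28)/(h - 2) = -2 + (-28 + h)/(-2 + h))
4460 - w(40) = 4460 - (-24 - 1*40)/(-2 + 40) = 4460 - (-24 - 40)/38 = 4460 - (-64)/38 = 4460 - 1*(-32/19) = 4460 + 32/19 = 84772/19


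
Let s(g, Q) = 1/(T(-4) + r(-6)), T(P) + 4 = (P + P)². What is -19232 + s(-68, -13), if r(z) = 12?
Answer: -1384703/72 ≈ -19232.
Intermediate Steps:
T(P) = -4 + 4*P² (T(P) = -4 + (P + P)² = -4 + (2*P)² = -4 + 4*P²)
s(g, Q) = 1/72 (s(g, Q) = 1/((-4 + 4*(-4)²) + 12) = 1/((-4 + 4*16) + 12) = 1/((-4 + 64) + 12) = 1/(60 + 12) = 1/72)
-19232 + s(-68, -13) = -19232 + 1/72 = -1384703/72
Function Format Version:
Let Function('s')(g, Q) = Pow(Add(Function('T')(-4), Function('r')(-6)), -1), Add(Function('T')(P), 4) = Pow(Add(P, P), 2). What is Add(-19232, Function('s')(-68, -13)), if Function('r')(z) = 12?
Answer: Rational(-1384703, 72) ≈ -19232.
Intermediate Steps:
Function('T')(P) = Add(-4, Mul(4, Pow(P, 2))) (Function('T')(P) = Add(-4, Pow(Add(P, P), 2)) = Add(-4, Pow(Mul(2, P), 2)) = Add(-4, Mul(4, Pow(P, 2))))
Function('s')(g, Q) = Rational(1, 72) (Function('s')(g, Q) = Pow(Add(Add(-4, Mul(4, Pow(-4, 2))), 12), -1) = Pow(Add(Add(-4, Mul(4, 16)), 12), -1) = Pow(Add(Add(-4, 64), 12), -1) = Pow(Add(60, 12), -1) = Pow(72, -1) = Rational(1, 72))
Add(-19232, Function('s')(-68, -13)) = Add(-19232, Rational(1, 72)) = Rational(-1384703, 72)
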